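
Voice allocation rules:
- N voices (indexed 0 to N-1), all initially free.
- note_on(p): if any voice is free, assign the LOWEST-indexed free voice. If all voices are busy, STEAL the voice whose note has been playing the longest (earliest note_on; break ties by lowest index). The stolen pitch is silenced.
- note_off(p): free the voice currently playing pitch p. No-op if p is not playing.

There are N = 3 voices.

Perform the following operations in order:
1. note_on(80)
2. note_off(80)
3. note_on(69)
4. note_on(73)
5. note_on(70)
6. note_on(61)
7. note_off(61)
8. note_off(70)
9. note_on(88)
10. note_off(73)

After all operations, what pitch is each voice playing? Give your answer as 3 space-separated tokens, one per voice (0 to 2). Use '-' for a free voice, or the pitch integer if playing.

Answer: 88 - -

Derivation:
Op 1: note_on(80): voice 0 is free -> assigned | voices=[80 - -]
Op 2: note_off(80): free voice 0 | voices=[- - -]
Op 3: note_on(69): voice 0 is free -> assigned | voices=[69 - -]
Op 4: note_on(73): voice 1 is free -> assigned | voices=[69 73 -]
Op 5: note_on(70): voice 2 is free -> assigned | voices=[69 73 70]
Op 6: note_on(61): all voices busy, STEAL voice 0 (pitch 69, oldest) -> assign | voices=[61 73 70]
Op 7: note_off(61): free voice 0 | voices=[- 73 70]
Op 8: note_off(70): free voice 2 | voices=[- 73 -]
Op 9: note_on(88): voice 0 is free -> assigned | voices=[88 73 -]
Op 10: note_off(73): free voice 1 | voices=[88 - -]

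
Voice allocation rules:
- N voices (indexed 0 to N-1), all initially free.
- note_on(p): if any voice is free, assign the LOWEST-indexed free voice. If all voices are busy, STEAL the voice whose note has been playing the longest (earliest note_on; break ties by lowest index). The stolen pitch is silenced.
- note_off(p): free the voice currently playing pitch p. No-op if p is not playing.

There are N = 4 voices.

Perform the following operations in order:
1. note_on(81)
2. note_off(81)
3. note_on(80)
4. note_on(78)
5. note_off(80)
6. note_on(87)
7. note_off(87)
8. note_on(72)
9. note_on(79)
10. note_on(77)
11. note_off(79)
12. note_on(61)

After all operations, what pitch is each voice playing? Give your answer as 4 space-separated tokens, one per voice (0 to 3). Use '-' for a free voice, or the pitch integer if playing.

Answer: 72 78 61 77

Derivation:
Op 1: note_on(81): voice 0 is free -> assigned | voices=[81 - - -]
Op 2: note_off(81): free voice 0 | voices=[- - - -]
Op 3: note_on(80): voice 0 is free -> assigned | voices=[80 - - -]
Op 4: note_on(78): voice 1 is free -> assigned | voices=[80 78 - -]
Op 5: note_off(80): free voice 0 | voices=[- 78 - -]
Op 6: note_on(87): voice 0 is free -> assigned | voices=[87 78 - -]
Op 7: note_off(87): free voice 0 | voices=[- 78 - -]
Op 8: note_on(72): voice 0 is free -> assigned | voices=[72 78 - -]
Op 9: note_on(79): voice 2 is free -> assigned | voices=[72 78 79 -]
Op 10: note_on(77): voice 3 is free -> assigned | voices=[72 78 79 77]
Op 11: note_off(79): free voice 2 | voices=[72 78 - 77]
Op 12: note_on(61): voice 2 is free -> assigned | voices=[72 78 61 77]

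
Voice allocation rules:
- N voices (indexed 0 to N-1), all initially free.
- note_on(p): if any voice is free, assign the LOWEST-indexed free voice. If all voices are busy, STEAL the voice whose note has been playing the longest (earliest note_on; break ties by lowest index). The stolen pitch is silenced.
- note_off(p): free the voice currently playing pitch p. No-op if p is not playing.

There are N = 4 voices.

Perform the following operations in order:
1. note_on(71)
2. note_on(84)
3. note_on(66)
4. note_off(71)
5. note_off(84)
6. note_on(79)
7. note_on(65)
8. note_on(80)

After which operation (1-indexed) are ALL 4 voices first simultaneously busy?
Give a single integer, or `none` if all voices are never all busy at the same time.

Answer: 8

Derivation:
Op 1: note_on(71): voice 0 is free -> assigned | voices=[71 - - -]
Op 2: note_on(84): voice 1 is free -> assigned | voices=[71 84 - -]
Op 3: note_on(66): voice 2 is free -> assigned | voices=[71 84 66 -]
Op 4: note_off(71): free voice 0 | voices=[- 84 66 -]
Op 5: note_off(84): free voice 1 | voices=[- - 66 -]
Op 6: note_on(79): voice 0 is free -> assigned | voices=[79 - 66 -]
Op 7: note_on(65): voice 1 is free -> assigned | voices=[79 65 66 -]
Op 8: note_on(80): voice 3 is free -> assigned | voices=[79 65 66 80]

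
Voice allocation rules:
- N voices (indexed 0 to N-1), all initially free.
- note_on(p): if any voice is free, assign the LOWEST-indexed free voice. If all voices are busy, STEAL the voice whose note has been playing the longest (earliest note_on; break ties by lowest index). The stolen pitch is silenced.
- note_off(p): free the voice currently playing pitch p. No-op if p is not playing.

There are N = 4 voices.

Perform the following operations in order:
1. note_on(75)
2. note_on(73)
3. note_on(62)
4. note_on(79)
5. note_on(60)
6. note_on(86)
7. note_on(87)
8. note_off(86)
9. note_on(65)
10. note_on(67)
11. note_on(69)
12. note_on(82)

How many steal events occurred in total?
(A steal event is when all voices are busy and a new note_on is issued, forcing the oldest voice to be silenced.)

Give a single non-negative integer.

Op 1: note_on(75): voice 0 is free -> assigned | voices=[75 - - -]
Op 2: note_on(73): voice 1 is free -> assigned | voices=[75 73 - -]
Op 3: note_on(62): voice 2 is free -> assigned | voices=[75 73 62 -]
Op 4: note_on(79): voice 3 is free -> assigned | voices=[75 73 62 79]
Op 5: note_on(60): all voices busy, STEAL voice 0 (pitch 75, oldest) -> assign | voices=[60 73 62 79]
Op 6: note_on(86): all voices busy, STEAL voice 1 (pitch 73, oldest) -> assign | voices=[60 86 62 79]
Op 7: note_on(87): all voices busy, STEAL voice 2 (pitch 62, oldest) -> assign | voices=[60 86 87 79]
Op 8: note_off(86): free voice 1 | voices=[60 - 87 79]
Op 9: note_on(65): voice 1 is free -> assigned | voices=[60 65 87 79]
Op 10: note_on(67): all voices busy, STEAL voice 3 (pitch 79, oldest) -> assign | voices=[60 65 87 67]
Op 11: note_on(69): all voices busy, STEAL voice 0 (pitch 60, oldest) -> assign | voices=[69 65 87 67]
Op 12: note_on(82): all voices busy, STEAL voice 2 (pitch 87, oldest) -> assign | voices=[69 65 82 67]

Answer: 6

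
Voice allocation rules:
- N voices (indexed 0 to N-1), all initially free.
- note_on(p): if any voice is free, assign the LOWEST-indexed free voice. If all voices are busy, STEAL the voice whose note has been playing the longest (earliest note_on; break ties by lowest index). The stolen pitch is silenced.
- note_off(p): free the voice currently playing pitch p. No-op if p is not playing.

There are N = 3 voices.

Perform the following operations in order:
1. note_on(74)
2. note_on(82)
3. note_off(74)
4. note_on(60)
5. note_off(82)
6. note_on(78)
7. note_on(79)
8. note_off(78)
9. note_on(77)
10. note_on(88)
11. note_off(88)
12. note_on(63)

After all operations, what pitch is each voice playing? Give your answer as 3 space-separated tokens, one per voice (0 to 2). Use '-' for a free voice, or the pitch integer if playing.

Op 1: note_on(74): voice 0 is free -> assigned | voices=[74 - -]
Op 2: note_on(82): voice 1 is free -> assigned | voices=[74 82 -]
Op 3: note_off(74): free voice 0 | voices=[- 82 -]
Op 4: note_on(60): voice 0 is free -> assigned | voices=[60 82 -]
Op 5: note_off(82): free voice 1 | voices=[60 - -]
Op 6: note_on(78): voice 1 is free -> assigned | voices=[60 78 -]
Op 7: note_on(79): voice 2 is free -> assigned | voices=[60 78 79]
Op 8: note_off(78): free voice 1 | voices=[60 - 79]
Op 9: note_on(77): voice 1 is free -> assigned | voices=[60 77 79]
Op 10: note_on(88): all voices busy, STEAL voice 0 (pitch 60, oldest) -> assign | voices=[88 77 79]
Op 11: note_off(88): free voice 0 | voices=[- 77 79]
Op 12: note_on(63): voice 0 is free -> assigned | voices=[63 77 79]

Answer: 63 77 79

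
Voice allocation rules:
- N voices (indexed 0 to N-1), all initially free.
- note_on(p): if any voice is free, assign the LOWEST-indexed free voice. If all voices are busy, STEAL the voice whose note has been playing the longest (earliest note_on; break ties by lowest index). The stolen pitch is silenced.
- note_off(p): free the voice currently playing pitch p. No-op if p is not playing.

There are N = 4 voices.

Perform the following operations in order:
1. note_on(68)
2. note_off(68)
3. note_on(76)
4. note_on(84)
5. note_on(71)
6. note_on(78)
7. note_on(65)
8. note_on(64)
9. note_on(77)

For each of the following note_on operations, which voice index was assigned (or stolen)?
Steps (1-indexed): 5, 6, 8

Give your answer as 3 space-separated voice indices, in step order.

Answer: 2 3 1

Derivation:
Op 1: note_on(68): voice 0 is free -> assigned | voices=[68 - - -]
Op 2: note_off(68): free voice 0 | voices=[- - - -]
Op 3: note_on(76): voice 0 is free -> assigned | voices=[76 - - -]
Op 4: note_on(84): voice 1 is free -> assigned | voices=[76 84 - -]
Op 5: note_on(71): voice 2 is free -> assigned | voices=[76 84 71 -]
Op 6: note_on(78): voice 3 is free -> assigned | voices=[76 84 71 78]
Op 7: note_on(65): all voices busy, STEAL voice 0 (pitch 76, oldest) -> assign | voices=[65 84 71 78]
Op 8: note_on(64): all voices busy, STEAL voice 1 (pitch 84, oldest) -> assign | voices=[65 64 71 78]
Op 9: note_on(77): all voices busy, STEAL voice 2 (pitch 71, oldest) -> assign | voices=[65 64 77 78]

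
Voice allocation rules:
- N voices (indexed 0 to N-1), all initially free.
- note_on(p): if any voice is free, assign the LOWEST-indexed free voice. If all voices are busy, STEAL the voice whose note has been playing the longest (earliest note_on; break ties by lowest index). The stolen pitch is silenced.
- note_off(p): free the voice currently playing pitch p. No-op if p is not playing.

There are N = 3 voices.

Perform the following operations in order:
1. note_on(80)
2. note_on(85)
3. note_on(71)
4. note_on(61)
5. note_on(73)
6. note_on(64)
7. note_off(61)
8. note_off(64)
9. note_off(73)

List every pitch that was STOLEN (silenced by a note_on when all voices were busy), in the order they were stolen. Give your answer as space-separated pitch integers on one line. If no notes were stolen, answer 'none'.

Answer: 80 85 71

Derivation:
Op 1: note_on(80): voice 0 is free -> assigned | voices=[80 - -]
Op 2: note_on(85): voice 1 is free -> assigned | voices=[80 85 -]
Op 3: note_on(71): voice 2 is free -> assigned | voices=[80 85 71]
Op 4: note_on(61): all voices busy, STEAL voice 0 (pitch 80, oldest) -> assign | voices=[61 85 71]
Op 5: note_on(73): all voices busy, STEAL voice 1 (pitch 85, oldest) -> assign | voices=[61 73 71]
Op 6: note_on(64): all voices busy, STEAL voice 2 (pitch 71, oldest) -> assign | voices=[61 73 64]
Op 7: note_off(61): free voice 0 | voices=[- 73 64]
Op 8: note_off(64): free voice 2 | voices=[- 73 -]
Op 9: note_off(73): free voice 1 | voices=[- - -]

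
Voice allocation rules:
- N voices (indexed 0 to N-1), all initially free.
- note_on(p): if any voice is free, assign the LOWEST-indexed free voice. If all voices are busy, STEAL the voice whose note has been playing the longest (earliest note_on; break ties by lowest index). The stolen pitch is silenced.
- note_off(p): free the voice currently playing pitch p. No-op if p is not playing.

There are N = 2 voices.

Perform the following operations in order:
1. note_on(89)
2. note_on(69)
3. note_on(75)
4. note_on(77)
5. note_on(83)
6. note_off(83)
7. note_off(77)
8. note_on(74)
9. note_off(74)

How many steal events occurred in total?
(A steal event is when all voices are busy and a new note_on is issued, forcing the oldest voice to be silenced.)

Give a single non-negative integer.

Answer: 3

Derivation:
Op 1: note_on(89): voice 0 is free -> assigned | voices=[89 -]
Op 2: note_on(69): voice 1 is free -> assigned | voices=[89 69]
Op 3: note_on(75): all voices busy, STEAL voice 0 (pitch 89, oldest) -> assign | voices=[75 69]
Op 4: note_on(77): all voices busy, STEAL voice 1 (pitch 69, oldest) -> assign | voices=[75 77]
Op 5: note_on(83): all voices busy, STEAL voice 0 (pitch 75, oldest) -> assign | voices=[83 77]
Op 6: note_off(83): free voice 0 | voices=[- 77]
Op 7: note_off(77): free voice 1 | voices=[- -]
Op 8: note_on(74): voice 0 is free -> assigned | voices=[74 -]
Op 9: note_off(74): free voice 0 | voices=[- -]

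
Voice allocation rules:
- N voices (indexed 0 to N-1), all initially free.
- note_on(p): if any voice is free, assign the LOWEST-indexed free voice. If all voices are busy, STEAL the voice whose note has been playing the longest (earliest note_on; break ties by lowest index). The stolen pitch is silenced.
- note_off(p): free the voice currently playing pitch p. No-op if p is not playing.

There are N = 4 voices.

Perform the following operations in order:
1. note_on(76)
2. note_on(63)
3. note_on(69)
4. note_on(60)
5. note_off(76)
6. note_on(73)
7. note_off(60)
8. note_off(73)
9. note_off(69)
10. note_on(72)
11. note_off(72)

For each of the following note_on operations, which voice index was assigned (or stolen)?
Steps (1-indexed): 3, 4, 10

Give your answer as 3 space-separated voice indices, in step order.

Op 1: note_on(76): voice 0 is free -> assigned | voices=[76 - - -]
Op 2: note_on(63): voice 1 is free -> assigned | voices=[76 63 - -]
Op 3: note_on(69): voice 2 is free -> assigned | voices=[76 63 69 -]
Op 4: note_on(60): voice 3 is free -> assigned | voices=[76 63 69 60]
Op 5: note_off(76): free voice 0 | voices=[- 63 69 60]
Op 6: note_on(73): voice 0 is free -> assigned | voices=[73 63 69 60]
Op 7: note_off(60): free voice 3 | voices=[73 63 69 -]
Op 8: note_off(73): free voice 0 | voices=[- 63 69 -]
Op 9: note_off(69): free voice 2 | voices=[- 63 - -]
Op 10: note_on(72): voice 0 is free -> assigned | voices=[72 63 - -]
Op 11: note_off(72): free voice 0 | voices=[- 63 - -]

Answer: 2 3 0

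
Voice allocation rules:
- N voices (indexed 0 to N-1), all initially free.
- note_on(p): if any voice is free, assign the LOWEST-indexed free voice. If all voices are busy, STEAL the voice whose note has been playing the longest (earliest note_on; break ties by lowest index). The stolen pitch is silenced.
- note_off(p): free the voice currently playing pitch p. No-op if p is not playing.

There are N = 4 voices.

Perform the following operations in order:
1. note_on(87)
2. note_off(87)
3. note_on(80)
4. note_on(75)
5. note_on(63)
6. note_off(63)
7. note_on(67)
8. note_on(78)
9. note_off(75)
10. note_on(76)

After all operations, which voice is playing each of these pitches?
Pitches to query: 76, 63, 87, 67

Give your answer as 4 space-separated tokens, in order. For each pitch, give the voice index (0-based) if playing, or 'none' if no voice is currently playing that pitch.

Op 1: note_on(87): voice 0 is free -> assigned | voices=[87 - - -]
Op 2: note_off(87): free voice 0 | voices=[- - - -]
Op 3: note_on(80): voice 0 is free -> assigned | voices=[80 - - -]
Op 4: note_on(75): voice 1 is free -> assigned | voices=[80 75 - -]
Op 5: note_on(63): voice 2 is free -> assigned | voices=[80 75 63 -]
Op 6: note_off(63): free voice 2 | voices=[80 75 - -]
Op 7: note_on(67): voice 2 is free -> assigned | voices=[80 75 67 -]
Op 8: note_on(78): voice 3 is free -> assigned | voices=[80 75 67 78]
Op 9: note_off(75): free voice 1 | voices=[80 - 67 78]
Op 10: note_on(76): voice 1 is free -> assigned | voices=[80 76 67 78]

Answer: 1 none none 2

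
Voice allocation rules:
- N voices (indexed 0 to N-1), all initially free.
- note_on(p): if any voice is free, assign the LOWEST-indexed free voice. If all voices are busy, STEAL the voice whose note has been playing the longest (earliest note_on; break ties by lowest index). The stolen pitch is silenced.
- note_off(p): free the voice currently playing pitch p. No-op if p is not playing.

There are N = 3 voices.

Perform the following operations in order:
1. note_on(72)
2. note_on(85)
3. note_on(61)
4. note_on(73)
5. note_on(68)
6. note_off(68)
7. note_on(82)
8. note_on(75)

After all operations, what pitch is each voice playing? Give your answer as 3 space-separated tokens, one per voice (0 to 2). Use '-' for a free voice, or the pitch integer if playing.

Op 1: note_on(72): voice 0 is free -> assigned | voices=[72 - -]
Op 2: note_on(85): voice 1 is free -> assigned | voices=[72 85 -]
Op 3: note_on(61): voice 2 is free -> assigned | voices=[72 85 61]
Op 4: note_on(73): all voices busy, STEAL voice 0 (pitch 72, oldest) -> assign | voices=[73 85 61]
Op 5: note_on(68): all voices busy, STEAL voice 1 (pitch 85, oldest) -> assign | voices=[73 68 61]
Op 6: note_off(68): free voice 1 | voices=[73 - 61]
Op 7: note_on(82): voice 1 is free -> assigned | voices=[73 82 61]
Op 8: note_on(75): all voices busy, STEAL voice 2 (pitch 61, oldest) -> assign | voices=[73 82 75]

Answer: 73 82 75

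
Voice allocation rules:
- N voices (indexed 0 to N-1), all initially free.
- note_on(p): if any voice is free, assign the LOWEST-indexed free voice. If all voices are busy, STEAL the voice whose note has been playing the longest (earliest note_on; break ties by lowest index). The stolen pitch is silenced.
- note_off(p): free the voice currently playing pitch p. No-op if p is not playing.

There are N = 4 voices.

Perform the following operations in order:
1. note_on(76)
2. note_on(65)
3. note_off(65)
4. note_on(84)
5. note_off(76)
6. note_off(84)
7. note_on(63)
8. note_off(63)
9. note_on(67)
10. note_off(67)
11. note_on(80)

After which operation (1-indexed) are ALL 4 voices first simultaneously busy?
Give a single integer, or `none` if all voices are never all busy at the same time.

Answer: none

Derivation:
Op 1: note_on(76): voice 0 is free -> assigned | voices=[76 - - -]
Op 2: note_on(65): voice 1 is free -> assigned | voices=[76 65 - -]
Op 3: note_off(65): free voice 1 | voices=[76 - - -]
Op 4: note_on(84): voice 1 is free -> assigned | voices=[76 84 - -]
Op 5: note_off(76): free voice 0 | voices=[- 84 - -]
Op 6: note_off(84): free voice 1 | voices=[- - - -]
Op 7: note_on(63): voice 0 is free -> assigned | voices=[63 - - -]
Op 8: note_off(63): free voice 0 | voices=[- - - -]
Op 9: note_on(67): voice 0 is free -> assigned | voices=[67 - - -]
Op 10: note_off(67): free voice 0 | voices=[- - - -]
Op 11: note_on(80): voice 0 is free -> assigned | voices=[80 - - -]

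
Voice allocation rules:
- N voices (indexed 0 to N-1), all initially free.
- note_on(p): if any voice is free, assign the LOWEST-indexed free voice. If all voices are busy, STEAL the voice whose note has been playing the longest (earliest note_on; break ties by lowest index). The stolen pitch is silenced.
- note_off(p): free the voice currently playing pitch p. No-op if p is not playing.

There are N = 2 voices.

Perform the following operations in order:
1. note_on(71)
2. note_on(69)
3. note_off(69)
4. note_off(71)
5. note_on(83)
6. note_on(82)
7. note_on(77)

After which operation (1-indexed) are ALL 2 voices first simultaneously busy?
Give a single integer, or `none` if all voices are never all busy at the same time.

Answer: 2

Derivation:
Op 1: note_on(71): voice 0 is free -> assigned | voices=[71 -]
Op 2: note_on(69): voice 1 is free -> assigned | voices=[71 69]
Op 3: note_off(69): free voice 1 | voices=[71 -]
Op 4: note_off(71): free voice 0 | voices=[- -]
Op 5: note_on(83): voice 0 is free -> assigned | voices=[83 -]
Op 6: note_on(82): voice 1 is free -> assigned | voices=[83 82]
Op 7: note_on(77): all voices busy, STEAL voice 0 (pitch 83, oldest) -> assign | voices=[77 82]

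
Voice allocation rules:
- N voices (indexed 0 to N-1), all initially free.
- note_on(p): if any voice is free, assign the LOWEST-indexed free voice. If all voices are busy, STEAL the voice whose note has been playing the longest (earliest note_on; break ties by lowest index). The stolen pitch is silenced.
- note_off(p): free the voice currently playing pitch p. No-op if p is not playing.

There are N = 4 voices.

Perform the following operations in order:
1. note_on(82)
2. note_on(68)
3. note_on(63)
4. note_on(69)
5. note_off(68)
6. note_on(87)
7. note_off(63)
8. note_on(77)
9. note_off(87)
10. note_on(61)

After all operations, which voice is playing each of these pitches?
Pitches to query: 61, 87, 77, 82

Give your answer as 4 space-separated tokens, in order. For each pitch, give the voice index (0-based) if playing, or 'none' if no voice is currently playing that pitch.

Op 1: note_on(82): voice 0 is free -> assigned | voices=[82 - - -]
Op 2: note_on(68): voice 1 is free -> assigned | voices=[82 68 - -]
Op 3: note_on(63): voice 2 is free -> assigned | voices=[82 68 63 -]
Op 4: note_on(69): voice 3 is free -> assigned | voices=[82 68 63 69]
Op 5: note_off(68): free voice 1 | voices=[82 - 63 69]
Op 6: note_on(87): voice 1 is free -> assigned | voices=[82 87 63 69]
Op 7: note_off(63): free voice 2 | voices=[82 87 - 69]
Op 8: note_on(77): voice 2 is free -> assigned | voices=[82 87 77 69]
Op 9: note_off(87): free voice 1 | voices=[82 - 77 69]
Op 10: note_on(61): voice 1 is free -> assigned | voices=[82 61 77 69]

Answer: 1 none 2 0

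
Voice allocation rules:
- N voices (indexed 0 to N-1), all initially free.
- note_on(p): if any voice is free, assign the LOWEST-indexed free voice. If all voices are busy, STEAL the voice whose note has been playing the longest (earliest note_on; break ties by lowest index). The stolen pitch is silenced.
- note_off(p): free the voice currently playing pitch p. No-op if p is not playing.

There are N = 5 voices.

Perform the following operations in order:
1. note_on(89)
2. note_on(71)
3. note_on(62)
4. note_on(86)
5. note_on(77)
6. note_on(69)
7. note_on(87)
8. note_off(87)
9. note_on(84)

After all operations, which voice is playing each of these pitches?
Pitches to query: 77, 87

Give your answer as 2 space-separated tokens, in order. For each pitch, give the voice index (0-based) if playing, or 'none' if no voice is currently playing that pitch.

Answer: 4 none

Derivation:
Op 1: note_on(89): voice 0 is free -> assigned | voices=[89 - - - -]
Op 2: note_on(71): voice 1 is free -> assigned | voices=[89 71 - - -]
Op 3: note_on(62): voice 2 is free -> assigned | voices=[89 71 62 - -]
Op 4: note_on(86): voice 3 is free -> assigned | voices=[89 71 62 86 -]
Op 5: note_on(77): voice 4 is free -> assigned | voices=[89 71 62 86 77]
Op 6: note_on(69): all voices busy, STEAL voice 0 (pitch 89, oldest) -> assign | voices=[69 71 62 86 77]
Op 7: note_on(87): all voices busy, STEAL voice 1 (pitch 71, oldest) -> assign | voices=[69 87 62 86 77]
Op 8: note_off(87): free voice 1 | voices=[69 - 62 86 77]
Op 9: note_on(84): voice 1 is free -> assigned | voices=[69 84 62 86 77]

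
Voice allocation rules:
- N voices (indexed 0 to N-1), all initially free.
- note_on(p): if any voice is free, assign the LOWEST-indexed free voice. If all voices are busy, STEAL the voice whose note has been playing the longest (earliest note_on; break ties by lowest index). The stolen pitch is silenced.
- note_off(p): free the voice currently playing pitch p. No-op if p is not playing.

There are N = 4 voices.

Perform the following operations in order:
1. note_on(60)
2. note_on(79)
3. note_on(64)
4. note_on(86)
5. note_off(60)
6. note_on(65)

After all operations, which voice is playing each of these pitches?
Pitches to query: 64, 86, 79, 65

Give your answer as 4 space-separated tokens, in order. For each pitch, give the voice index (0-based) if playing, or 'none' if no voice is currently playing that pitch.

Answer: 2 3 1 0

Derivation:
Op 1: note_on(60): voice 0 is free -> assigned | voices=[60 - - -]
Op 2: note_on(79): voice 1 is free -> assigned | voices=[60 79 - -]
Op 3: note_on(64): voice 2 is free -> assigned | voices=[60 79 64 -]
Op 4: note_on(86): voice 3 is free -> assigned | voices=[60 79 64 86]
Op 5: note_off(60): free voice 0 | voices=[- 79 64 86]
Op 6: note_on(65): voice 0 is free -> assigned | voices=[65 79 64 86]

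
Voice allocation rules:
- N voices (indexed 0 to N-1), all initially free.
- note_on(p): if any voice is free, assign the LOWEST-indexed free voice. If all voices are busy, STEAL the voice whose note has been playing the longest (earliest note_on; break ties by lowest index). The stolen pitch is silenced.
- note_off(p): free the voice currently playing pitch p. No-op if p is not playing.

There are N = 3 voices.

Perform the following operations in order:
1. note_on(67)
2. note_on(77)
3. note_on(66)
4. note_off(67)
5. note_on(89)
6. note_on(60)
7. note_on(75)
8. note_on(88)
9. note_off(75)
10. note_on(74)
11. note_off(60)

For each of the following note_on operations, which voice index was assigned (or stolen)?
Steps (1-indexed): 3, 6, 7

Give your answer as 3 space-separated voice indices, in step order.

Op 1: note_on(67): voice 0 is free -> assigned | voices=[67 - -]
Op 2: note_on(77): voice 1 is free -> assigned | voices=[67 77 -]
Op 3: note_on(66): voice 2 is free -> assigned | voices=[67 77 66]
Op 4: note_off(67): free voice 0 | voices=[- 77 66]
Op 5: note_on(89): voice 0 is free -> assigned | voices=[89 77 66]
Op 6: note_on(60): all voices busy, STEAL voice 1 (pitch 77, oldest) -> assign | voices=[89 60 66]
Op 7: note_on(75): all voices busy, STEAL voice 2 (pitch 66, oldest) -> assign | voices=[89 60 75]
Op 8: note_on(88): all voices busy, STEAL voice 0 (pitch 89, oldest) -> assign | voices=[88 60 75]
Op 9: note_off(75): free voice 2 | voices=[88 60 -]
Op 10: note_on(74): voice 2 is free -> assigned | voices=[88 60 74]
Op 11: note_off(60): free voice 1 | voices=[88 - 74]

Answer: 2 1 2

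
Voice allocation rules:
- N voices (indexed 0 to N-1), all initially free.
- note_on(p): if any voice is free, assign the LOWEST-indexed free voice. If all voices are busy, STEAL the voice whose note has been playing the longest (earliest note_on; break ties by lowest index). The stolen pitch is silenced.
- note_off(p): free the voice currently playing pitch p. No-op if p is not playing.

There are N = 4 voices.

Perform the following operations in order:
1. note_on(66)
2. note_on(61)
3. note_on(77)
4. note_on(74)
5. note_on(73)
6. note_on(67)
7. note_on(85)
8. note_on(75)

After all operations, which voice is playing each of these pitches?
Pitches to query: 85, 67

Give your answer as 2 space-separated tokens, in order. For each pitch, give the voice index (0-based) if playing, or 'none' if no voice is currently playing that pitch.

Op 1: note_on(66): voice 0 is free -> assigned | voices=[66 - - -]
Op 2: note_on(61): voice 1 is free -> assigned | voices=[66 61 - -]
Op 3: note_on(77): voice 2 is free -> assigned | voices=[66 61 77 -]
Op 4: note_on(74): voice 3 is free -> assigned | voices=[66 61 77 74]
Op 5: note_on(73): all voices busy, STEAL voice 0 (pitch 66, oldest) -> assign | voices=[73 61 77 74]
Op 6: note_on(67): all voices busy, STEAL voice 1 (pitch 61, oldest) -> assign | voices=[73 67 77 74]
Op 7: note_on(85): all voices busy, STEAL voice 2 (pitch 77, oldest) -> assign | voices=[73 67 85 74]
Op 8: note_on(75): all voices busy, STEAL voice 3 (pitch 74, oldest) -> assign | voices=[73 67 85 75]

Answer: 2 1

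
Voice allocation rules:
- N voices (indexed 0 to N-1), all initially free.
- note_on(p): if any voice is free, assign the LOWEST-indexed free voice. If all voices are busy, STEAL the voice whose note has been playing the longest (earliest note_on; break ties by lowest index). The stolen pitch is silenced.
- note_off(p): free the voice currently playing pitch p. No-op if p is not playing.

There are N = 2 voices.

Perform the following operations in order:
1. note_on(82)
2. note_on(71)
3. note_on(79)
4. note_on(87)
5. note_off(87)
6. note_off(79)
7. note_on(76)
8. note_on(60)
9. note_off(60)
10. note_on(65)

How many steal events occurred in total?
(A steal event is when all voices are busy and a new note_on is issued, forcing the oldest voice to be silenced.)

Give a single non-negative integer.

Answer: 2

Derivation:
Op 1: note_on(82): voice 0 is free -> assigned | voices=[82 -]
Op 2: note_on(71): voice 1 is free -> assigned | voices=[82 71]
Op 3: note_on(79): all voices busy, STEAL voice 0 (pitch 82, oldest) -> assign | voices=[79 71]
Op 4: note_on(87): all voices busy, STEAL voice 1 (pitch 71, oldest) -> assign | voices=[79 87]
Op 5: note_off(87): free voice 1 | voices=[79 -]
Op 6: note_off(79): free voice 0 | voices=[- -]
Op 7: note_on(76): voice 0 is free -> assigned | voices=[76 -]
Op 8: note_on(60): voice 1 is free -> assigned | voices=[76 60]
Op 9: note_off(60): free voice 1 | voices=[76 -]
Op 10: note_on(65): voice 1 is free -> assigned | voices=[76 65]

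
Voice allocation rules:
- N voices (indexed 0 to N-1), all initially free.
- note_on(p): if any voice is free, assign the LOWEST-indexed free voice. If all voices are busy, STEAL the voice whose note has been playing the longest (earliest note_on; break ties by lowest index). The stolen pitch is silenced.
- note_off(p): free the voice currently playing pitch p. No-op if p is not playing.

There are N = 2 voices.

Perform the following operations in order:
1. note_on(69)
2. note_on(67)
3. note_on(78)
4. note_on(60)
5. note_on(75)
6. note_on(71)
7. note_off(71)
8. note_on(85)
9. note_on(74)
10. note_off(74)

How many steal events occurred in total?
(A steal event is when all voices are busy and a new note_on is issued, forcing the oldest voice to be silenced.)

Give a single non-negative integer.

Op 1: note_on(69): voice 0 is free -> assigned | voices=[69 -]
Op 2: note_on(67): voice 1 is free -> assigned | voices=[69 67]
Op 3: note_on(78): all voices busy, STEAL voice 0 (pitch 69, oldest) -> assign | voices=[78 67]
Op 4: note_on(60): all voices busy, STEAL voice 1 (pitch 67, oldest) -> assign | voices=[78 60]
Op 5: note_on(75): all voices busy, STEAL voice 0 (pitch 78, oldest) -> assign | voices=[75 60]
Op 6: note_on(71): all voices busy, STEAL voice 1 (pitch 60, oldest) -> assign | voices=[75 71]
Op 7: note_off(71): free voice 1 | voices=[75 -]
Op 8: note_on(85): voice 1 is free -> assigned | voices=[75 85]
Op 9: note_on(74): all voices busy, STEAL voice 0 (pitch 75, oldest) -> assign | voices=[74 85]
Op 10: note_off(74): free voice 0 | voices=[- 85]

Answer: 5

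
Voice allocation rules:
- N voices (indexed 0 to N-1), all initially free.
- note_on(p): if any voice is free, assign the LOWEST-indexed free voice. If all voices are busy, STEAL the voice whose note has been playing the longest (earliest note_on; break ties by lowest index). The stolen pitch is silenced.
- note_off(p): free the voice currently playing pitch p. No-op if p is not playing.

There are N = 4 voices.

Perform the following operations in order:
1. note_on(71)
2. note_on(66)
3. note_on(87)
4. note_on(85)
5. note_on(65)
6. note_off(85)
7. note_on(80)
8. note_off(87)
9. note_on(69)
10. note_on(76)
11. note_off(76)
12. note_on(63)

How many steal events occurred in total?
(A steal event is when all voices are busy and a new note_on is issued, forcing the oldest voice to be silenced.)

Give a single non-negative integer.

Answer: 2

Derivation:
Op 1: note_on(71): voice 0 is free -> assigned | voices=[71 - - -]
Op 2: note_on(66): voice 1 is free -> assigned | voices=[71 66 - -]
Op 3: note_on(87): voice 2 is free -> assigned | voices=[71 66 87 -]
Op 4: note_on(85): voice 3 is free -> assigned | voices=[71 66 87 85]
Op 5: note_on(65): all voices busy, STEAL voice 0 (pitch 71, oldest) -> assign | voices=[65 66 87 85]
Op 6: note_off(85): free voice 3 | voices=[65 66 87 -]
Op 7: note_on(80): voice 3 is free -> assigned | voices=[65 66 87 80]
Op 8: note_off(87): free voice 2 | voices=[65 66 - 80]
Op 9: note_on(69): voice 2 is free -> assigned | voices=[65 66 69 80]
Op 10: note_on(76): all voices busy, STEAL voice 1 (pitch 66, oldest) -> assign | voices=[65 76 69 80]
Op 11: note_off(76): free voice 1 | voices=[65 - 69 80]
Op 12: note_on(63): voice 1 is free -> assigned | voices=[65 63 69 80]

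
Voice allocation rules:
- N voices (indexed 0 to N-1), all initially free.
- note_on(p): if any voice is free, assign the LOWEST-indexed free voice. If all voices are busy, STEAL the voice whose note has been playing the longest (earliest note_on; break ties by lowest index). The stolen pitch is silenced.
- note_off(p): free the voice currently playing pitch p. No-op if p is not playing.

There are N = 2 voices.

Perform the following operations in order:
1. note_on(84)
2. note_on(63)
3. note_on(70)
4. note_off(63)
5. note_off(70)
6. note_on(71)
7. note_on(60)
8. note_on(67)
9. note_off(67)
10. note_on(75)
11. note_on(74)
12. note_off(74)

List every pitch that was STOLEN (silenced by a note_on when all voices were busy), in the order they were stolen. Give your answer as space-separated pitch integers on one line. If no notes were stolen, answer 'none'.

Answer: 84 71 60

Derivation:
Op 1: note_on(84): voice 0 is free -> assigned | voices=[84 -]
Op 2: note_on(63): voice 1 is free -> assigned | voices=[84 63]
Op 3: note_on(70): all voices busy, STEAL voice 0 (pitch 84, oldest) -> assign | voices=[70 63]
Op 4: note_off(63): free voice 1 | voices=[70 -]
Op 5: note_off(70): free voice 0 | voices=[- -]
Op 6: note_on(71): voice 0 is free -> assigned | voices=[71 -]
Op 7: note_on(60): voice 1 is free -> assigned | voices=[71 60]
Op 8: note_on(67): all voices busy, STEAL voice 0 (pitch 71, oldest) -> assign | voices=[67 60]
Op 9: note_off(67): free voice 0 | voices=[- 60]
Op 10: note_on(75): voice 0 is free -> assigned | voices=[75 60]
Op 11: note_on(74): all voices busy, STEAL voice 1 (pitch 60, oldest) -> assign | voices=[75 74]
Op 12: note_off(74): free voice 1 | voices=[75 -]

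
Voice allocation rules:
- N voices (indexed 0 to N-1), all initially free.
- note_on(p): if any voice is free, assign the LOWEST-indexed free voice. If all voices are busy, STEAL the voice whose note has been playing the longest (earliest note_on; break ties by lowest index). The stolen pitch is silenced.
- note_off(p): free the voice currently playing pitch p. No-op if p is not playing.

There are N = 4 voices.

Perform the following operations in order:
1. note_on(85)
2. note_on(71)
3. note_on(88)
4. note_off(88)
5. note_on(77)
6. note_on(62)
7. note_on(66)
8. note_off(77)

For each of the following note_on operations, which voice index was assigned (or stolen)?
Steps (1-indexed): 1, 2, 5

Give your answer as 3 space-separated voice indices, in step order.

Op 1: note_on(85): voice 0 is free -> assigned | voices=[85 - - -]
Op 2: note_on(71): voice 1 is free -> assigned | voices=[85 71 - -]
Op 3: note_on(88): voice 2 is free -> assigned | voices=[85 71 88 -]
Op 4: note_off(88): free voice 2 | voices=[85 71 - -]
Op 5: note_on(77): voice 2 is free -> assigned | voices=[85 71 77 -]
Op 6: note_on(62): voice 3 is free -> assigned | voices=[85 71 77 62]
Op 7: note_on(66): all voices busy, STEAL voice 0 (pitch 85, oldest) -> assign | voices=[66 71 77 62]
Op 8: note_off(77): free voice 2 | voices=[66 71 - 62]

Answer: 0 1 2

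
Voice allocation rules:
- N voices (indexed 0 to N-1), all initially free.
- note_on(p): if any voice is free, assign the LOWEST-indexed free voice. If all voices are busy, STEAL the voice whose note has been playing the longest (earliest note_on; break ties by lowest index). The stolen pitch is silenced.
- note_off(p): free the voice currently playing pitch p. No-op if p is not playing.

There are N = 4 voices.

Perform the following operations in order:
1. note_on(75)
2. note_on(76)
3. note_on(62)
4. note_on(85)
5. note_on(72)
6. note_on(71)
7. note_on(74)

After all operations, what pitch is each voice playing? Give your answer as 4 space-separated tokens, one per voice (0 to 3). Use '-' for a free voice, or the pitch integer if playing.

Op 1: note_on(75): voice 0 is free -> assigned | voices=[75 - - -]
Op 2: note_on(76): voice 1 is free -> assigned | voices=[75 76 - -]
Op 3: note_on(62): voice 2 is free -> assigned | voices=[75 76 62 -]
Op 4: note_on(85): voice 3 is free -> assigned | voices=[75 76 62 85]
Op 5: note_on(72): all voices busy, STEAL voice 0 (pitch 75, oldest) -> assign | voices=[72 76 62 85]
Op 6: note_on(71): all voices busy, STEAL voice 1 (pitch 76, oldest) -> assign | voices=[72 71 62 85]
Op 7: note_on(74): all voices busy, STEAL voice 2 (pitch 62, oldest) -> assign | voices=[72 71 74 85]

Answer: 72 71 74 85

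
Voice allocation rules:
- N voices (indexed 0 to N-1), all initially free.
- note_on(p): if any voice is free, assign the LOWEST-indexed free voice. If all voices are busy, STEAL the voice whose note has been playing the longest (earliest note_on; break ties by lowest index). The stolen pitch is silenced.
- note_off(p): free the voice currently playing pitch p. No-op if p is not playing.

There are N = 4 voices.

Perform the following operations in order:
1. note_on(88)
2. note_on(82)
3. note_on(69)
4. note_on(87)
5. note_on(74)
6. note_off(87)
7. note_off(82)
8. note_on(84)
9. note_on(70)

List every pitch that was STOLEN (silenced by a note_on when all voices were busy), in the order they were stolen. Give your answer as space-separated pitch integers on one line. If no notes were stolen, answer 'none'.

Op 1: note_on(88): voice 0 is free -> assigned | voices=[88 - - -]
Op 2: note_on(82): voice 1 is free -> assigned | voices=[88 82 - -]
Op 3: note_on(69): voice 2 is free -> assigned | voices=[88 82 69 -]
Op 4: note_on(87): voice 3 is free -> assigned | voices=[88 82 69 87]
Op 5: note_on(74): all voices busy, STEAL voice 0 (pitch 88, oldest) -> assign | voices=[74 82 69 87]
Op 6: note_off(87): free voice 3 | voices=[74 82 69 -]
Op 7: note_off(82): free voice 1 | voices=[74 - 69 -]
Op 8: note_on(84): voice 1 is free -> assigned | voices=[74 84 69 -]
Op 9: note_on(70): voice 3 is free -> assigned | voices=[74 84 69 70]

Answer: 88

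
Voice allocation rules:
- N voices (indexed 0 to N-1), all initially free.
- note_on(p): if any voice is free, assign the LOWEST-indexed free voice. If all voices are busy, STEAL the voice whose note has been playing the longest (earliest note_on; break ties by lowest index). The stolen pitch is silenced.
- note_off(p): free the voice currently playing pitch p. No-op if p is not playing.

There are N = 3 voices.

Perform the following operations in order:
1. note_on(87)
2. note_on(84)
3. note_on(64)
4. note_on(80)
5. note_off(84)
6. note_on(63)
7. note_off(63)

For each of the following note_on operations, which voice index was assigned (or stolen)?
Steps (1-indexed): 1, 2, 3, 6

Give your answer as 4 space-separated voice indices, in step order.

Answer: 0 1 2 1

Derivation:
Op 1: note_on(87): voice 0 is free -> assigned | voices=[87 - -]
Op 2: note_on(84): voice 1 is free -> assigned | voices=[87 84 -]
Op 3: note_on(64): voice 2 is free -> assigned | voices=[87 84 64]
Op 4: note_on(80): all voices busy, STEAL voice 0 (pitch 87, oldest) -> assign | voices=[80 84 64]
Op 5: note_off(84): free voice 1 | voices=[80 - 64]
Op 6: note_on(63): voice 1 is free -> assigned | voices=[80 63 64]
Op 7: note_off(63): free voice 1 | voices=[80 - 64]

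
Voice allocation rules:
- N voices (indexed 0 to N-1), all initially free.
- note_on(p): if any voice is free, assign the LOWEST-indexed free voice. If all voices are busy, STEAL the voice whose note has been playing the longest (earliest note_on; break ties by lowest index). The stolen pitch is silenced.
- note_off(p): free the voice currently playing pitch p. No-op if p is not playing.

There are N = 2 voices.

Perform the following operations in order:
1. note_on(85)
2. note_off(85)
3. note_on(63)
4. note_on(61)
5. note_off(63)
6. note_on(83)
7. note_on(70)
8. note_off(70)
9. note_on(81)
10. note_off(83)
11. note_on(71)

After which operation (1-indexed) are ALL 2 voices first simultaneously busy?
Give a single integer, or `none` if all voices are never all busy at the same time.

Answer: 4

Derivation:
Op 1: note_on(85): voice 0 is free -> assigned | voices=[85 -]
Op 2: note_off(85): free voice 0 | voices=[- -]
Op 3: note_on(63): voice 0 is free -> assigned | voices=[63 -]
Op 4: note_on(61): voice 1 is free -> assigned | voices=[63 61]
Op 5: note_off(63): free voice 0 | voices=[- 61]
Op 6: note_on(83): voice 0 is free -> assigned | voices=[83 61]
Op 7: note_on(70): all voices busy, STEAL voice 1 (pitch 61, oldest) -> assign | voices=[83 70]
Op 8: note_off(70): free voice 1 | voices=[83 -]
Op 9: note_on(81): voice 1 is free -> assigned | voices=[83 81]
Op 10: note_off(83): free voice 0 | voices=[- 81]
Op 11: note_on(71): voice 0 is free -> assigned | voices=[71 81]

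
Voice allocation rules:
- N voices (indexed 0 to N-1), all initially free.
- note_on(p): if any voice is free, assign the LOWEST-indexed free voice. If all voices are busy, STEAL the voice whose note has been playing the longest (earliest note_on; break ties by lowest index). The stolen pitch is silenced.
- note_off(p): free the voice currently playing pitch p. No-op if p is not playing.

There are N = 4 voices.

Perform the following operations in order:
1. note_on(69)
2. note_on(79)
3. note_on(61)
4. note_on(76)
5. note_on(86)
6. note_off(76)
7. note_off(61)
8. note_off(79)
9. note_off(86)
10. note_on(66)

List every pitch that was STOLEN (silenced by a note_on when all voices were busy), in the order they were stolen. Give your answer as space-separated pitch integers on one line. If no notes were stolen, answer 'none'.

Answer: 69

Derivation:
Op 1: note_on(69): voice 0 is free -> assigned | voices=[69 - - -]
Op 2: note_on(79): voice 1 is free -> assigned | voices=[69 79 - -]
Op 3: note_on(61): voice 2 is free -> assigned | voices=[69 79 61 -]
Op 4: note_on(76): voice 3 is free -> assigned | voices=[69 79 61 76]
Op 5: note_on(86): all voices busy, STEAL voice 0 (pitch 69, oldest) -> assign | voices=[86 79 61 76]
Op 6: note_off(76): free voice 3 | voices=[86 79 61 -]
Op 7: note_off(61): free voice 2 | voices=[86 79 - -]
Op 8: note_off(79): free voice 1 | voices=[86 - - -]
Op 9: note_off(86): free voice 0 | voices=[- - - -]
Op 10: note_on(66): voice 0 is free -> assigned | voices=[66 - - -]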